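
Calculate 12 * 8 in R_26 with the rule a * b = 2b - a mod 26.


12 * 8 = 2*8 - 12 mod 26
= 16 - 12 mod 26
= 4 mod 26 = 4

4


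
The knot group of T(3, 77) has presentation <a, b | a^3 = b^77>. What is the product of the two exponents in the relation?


The relation is a^3 = b^77.
Product of exponents = 3 * 77
= 231

231


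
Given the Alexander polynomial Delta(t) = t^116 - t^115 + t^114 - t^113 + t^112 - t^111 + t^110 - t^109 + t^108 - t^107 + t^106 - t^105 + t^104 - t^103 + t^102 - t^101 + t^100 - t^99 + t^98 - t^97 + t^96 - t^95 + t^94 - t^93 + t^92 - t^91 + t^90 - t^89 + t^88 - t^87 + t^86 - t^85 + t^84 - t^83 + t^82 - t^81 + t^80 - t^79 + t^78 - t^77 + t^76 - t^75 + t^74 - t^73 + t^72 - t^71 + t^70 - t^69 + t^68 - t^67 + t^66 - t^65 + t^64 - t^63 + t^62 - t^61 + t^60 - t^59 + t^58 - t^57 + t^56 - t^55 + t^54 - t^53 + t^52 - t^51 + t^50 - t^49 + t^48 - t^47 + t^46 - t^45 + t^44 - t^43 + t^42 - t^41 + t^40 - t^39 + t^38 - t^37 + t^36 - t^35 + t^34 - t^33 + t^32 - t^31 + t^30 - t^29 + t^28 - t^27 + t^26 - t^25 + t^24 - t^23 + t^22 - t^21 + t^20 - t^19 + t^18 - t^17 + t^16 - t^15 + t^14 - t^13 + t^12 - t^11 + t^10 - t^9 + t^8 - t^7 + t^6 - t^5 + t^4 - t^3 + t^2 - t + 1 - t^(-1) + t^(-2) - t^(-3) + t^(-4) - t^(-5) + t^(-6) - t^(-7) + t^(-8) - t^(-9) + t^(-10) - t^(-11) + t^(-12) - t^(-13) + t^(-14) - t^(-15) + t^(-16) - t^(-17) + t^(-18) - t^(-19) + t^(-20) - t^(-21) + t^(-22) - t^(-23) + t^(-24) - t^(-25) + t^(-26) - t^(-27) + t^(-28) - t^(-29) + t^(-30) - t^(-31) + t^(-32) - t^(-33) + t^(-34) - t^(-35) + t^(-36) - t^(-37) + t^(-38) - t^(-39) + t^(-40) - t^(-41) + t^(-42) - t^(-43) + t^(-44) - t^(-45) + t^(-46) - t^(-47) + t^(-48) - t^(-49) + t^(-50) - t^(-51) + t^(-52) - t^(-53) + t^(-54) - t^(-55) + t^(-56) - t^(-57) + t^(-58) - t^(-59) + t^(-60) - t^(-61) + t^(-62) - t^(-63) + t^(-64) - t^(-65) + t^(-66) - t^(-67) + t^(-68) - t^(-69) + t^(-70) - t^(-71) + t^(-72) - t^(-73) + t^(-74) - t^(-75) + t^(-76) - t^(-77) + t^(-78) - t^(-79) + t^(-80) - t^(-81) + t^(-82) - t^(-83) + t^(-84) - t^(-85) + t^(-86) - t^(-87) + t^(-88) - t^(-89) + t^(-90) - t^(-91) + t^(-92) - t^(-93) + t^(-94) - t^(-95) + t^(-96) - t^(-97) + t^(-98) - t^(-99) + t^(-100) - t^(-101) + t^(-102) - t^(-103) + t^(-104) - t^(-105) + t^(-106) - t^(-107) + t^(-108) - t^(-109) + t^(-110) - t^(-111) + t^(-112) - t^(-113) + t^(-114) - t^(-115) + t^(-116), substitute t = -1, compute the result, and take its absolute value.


Step 1: The polynomial has 233 terms with alternating signs, exponents from 116 down to -116.
Step 2: Substitute t = -1. The i-th term has coefficient (-1)^i and exponent (m-i),
  so its value is (-1)^i * (-1)^(m-i) = (-1)^m = 1 for every i.
Step 3: All 233 terms equal 1, so Delta(-1) = 233 * (1) = 233
Step 4: |Delta(-1)| = 233

233


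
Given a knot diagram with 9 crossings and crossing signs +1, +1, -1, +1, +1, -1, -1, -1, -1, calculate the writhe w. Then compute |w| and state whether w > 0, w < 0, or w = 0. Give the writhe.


Step 1: Count positive crossings (+1).
Positive crossings: 4
Step 2: Count negative crossings (-1).
Negative crossings: 5
Step 3: Writhe = (positive) - (negative)
w = 4 - 5 = -1
Step 4: |w| = 1, and w is negative

-1


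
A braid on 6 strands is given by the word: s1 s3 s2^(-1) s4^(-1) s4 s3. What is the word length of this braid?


The word length counts the number of generators (including inverses).
Listing each generator: s1, s3, s2^(-1), s4^(-1), s4, s3
There are 6 generators in this braid word.

6


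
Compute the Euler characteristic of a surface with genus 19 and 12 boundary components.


chi = 2 - 2g - b
= 2 - 2*19 - 12
= 2 - 38 - 12 = -48

-48


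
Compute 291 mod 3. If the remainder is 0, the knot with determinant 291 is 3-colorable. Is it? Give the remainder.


Step 1: A knot is p-colorable if and only if p divides its determinant.
Step 2: Compute 291 mod 3.
291 = 97 * 3 + 0
Step 3: 291 mod 3 = 0
Step 4: The knot is 3-colorable: yes

0


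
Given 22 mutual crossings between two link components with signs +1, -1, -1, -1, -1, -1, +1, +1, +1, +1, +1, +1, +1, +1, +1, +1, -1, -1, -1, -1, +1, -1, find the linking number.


Step 1: Count positive crossings: 12
Step 2: Count negative crossings: 10
Step 3: Sum of signs = 12 - 10 = 2
Step 4: Linking number = sum/2 = 2/2 = 1

1


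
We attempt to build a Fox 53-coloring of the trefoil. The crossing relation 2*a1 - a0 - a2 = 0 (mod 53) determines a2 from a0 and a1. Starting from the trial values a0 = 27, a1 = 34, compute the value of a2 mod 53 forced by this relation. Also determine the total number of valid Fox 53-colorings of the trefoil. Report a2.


Step 1: Apply the given crossing relation 2*a1 - a0 - a2 = 0 (mod 53).
  a2 = 2*a1 - a0 mod 53
  a2 = 2*34 - 27 mod 53
  a2 = 68 - 27 mod 53
  a2 = 41 mod 53 = 41
Step 2: The trefoil has determinant 3.
  Number of Fox p-colorings (p prime) is p^2 if p = 3, else p.
  Since 53 does not divide 3, only trivial (constant) colorings exist.
  (So the trial a0 = 27, a1 = 34 with a0 != a1 does NOT extend to a valid coloring of the whole trefoil: the other two crossing relations require 3*(a1 - a0) = 0 (mod 53), which fails.)
  Total colorings = 53
Step 3: a2 = 41, total Fox 53-colorings = 53

41


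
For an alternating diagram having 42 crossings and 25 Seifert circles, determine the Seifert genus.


For alternating knots, g = (c - s + 1)/2.
= (42 - 25 + 1)/2
= 18/2 = 9

9


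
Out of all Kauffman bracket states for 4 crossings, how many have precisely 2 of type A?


We choose which 2 of 4 crossings get A-smoothings.
C(4, 2) = 4! / (2! * 2!)
= 6

6


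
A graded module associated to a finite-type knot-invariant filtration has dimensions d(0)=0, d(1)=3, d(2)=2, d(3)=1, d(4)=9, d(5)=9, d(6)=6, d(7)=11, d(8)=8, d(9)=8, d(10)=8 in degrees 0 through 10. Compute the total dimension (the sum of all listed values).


Total dimension = d(0) + d(1) + ... + d(10)
= 0 + 3 + 2 + 1 + 9 + 9 + 6 + 11 + 8 + 8 + 8
= 65

65


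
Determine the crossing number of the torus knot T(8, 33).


For a torus knot T(p, q) with gcd(p,q)=1,
the crossing number is min(p*(q-1), q*(p-1)).
p*(q-1) = 8*32 = 256
q*(p-1) = 33*7 = 231
min(256, 231) = 231

231


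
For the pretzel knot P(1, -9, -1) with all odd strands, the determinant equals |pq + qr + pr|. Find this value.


Step 1: Compute pq + qr + pr.
pq = 1*(-9) = -9
qr = (-9)*(-1) = 9
pr = 1*(-1) = -1
pq + qr + pr = -9 + 9 + (-1) = -1
Step 2: Take absolute value.
det(P(1,-9,-1)) = |-1| = 1

1


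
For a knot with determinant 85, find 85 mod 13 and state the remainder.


Step 1: A knot is p-colorable if and only if p divides its determinant.
Step 2: Compute 85 mod 13.
85 = 6 * 13 + 7
Step 3: 85 mod 13 = 7
Step 4: The knot is 13-colorable: no

7


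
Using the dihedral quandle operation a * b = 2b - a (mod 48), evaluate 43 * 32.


43 * 32 = 2*32 - 43 mod 48
= 64 - 43 mod 48
= 21 mod 48 = 21

21


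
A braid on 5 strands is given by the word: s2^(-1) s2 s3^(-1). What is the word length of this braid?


The word length counts the number of generators (including inverses).
Listing each generator: s2^(-1), s2, s3^(-1)
There are 3 generators in this braid word.

3


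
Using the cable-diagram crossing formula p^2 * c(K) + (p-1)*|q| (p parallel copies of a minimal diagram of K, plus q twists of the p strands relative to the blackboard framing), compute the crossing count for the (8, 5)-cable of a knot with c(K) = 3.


Step 1: Each of the c(K) crossings of the companion diagram becomes p*p = p^2 crossings among the p parallel strands, and each of the |q| twists s_1 s_2 ... s_(p-1) adds (p-1) crossings.
  Crossings = p^2 * c(K) + (p-1)*|q|
Step 2: = 8^2 * 3 + (8-1)*5
Step 3: = 64*3 + 7*5
Step 4: = 192 + 35 = 227

227


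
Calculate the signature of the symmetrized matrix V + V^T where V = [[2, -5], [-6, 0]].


Step 1: V + V^T = [[4, -11], [-11, 0]]
Step 2: trace = 4, det = -121
Step 3: Discriminant = 4^2 - 4*(-121) = 500
Step 4: Eigenvalues: 13.1803, -9.18034
Step 5: Signature = (# positive eigenvalues) - (# negative eigenvalues) = 0

0


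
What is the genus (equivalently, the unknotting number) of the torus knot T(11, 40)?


For a torus knot T(p,q), both the unknotting number and genus equal (p-1)(q-1)/2.
= (11-1)(40-1)/2
= 10*39/2
= 390/2 = 195

195


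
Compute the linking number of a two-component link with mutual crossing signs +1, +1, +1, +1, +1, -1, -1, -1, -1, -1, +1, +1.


Step 1: Count positive crossings: 7
Step 2: Count negative crossings: 5
Step 3: Sum of signs = 7 - 5 = 2
Step 4: Linking number = sum/2 = 2/2 = 1

1


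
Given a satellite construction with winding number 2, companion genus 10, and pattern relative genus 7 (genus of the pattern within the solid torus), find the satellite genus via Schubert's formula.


Schubert: g(satellite) = g_rel(pattern) + |winding| * g(companion),
where g_rel(pattern) is the genus of the pattern relative to the solid torus.
= 7 + 2 * 10
= 7 + 20 = 27

27


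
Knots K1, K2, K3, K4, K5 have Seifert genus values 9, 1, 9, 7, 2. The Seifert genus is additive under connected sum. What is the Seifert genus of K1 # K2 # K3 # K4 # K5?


The Seifert genus is additive under connected sum.
Seifert genus(K1 # K2 # K3 # K4 # K5) = (9) + (1) + (9) + (7) + (2)
= 28

28


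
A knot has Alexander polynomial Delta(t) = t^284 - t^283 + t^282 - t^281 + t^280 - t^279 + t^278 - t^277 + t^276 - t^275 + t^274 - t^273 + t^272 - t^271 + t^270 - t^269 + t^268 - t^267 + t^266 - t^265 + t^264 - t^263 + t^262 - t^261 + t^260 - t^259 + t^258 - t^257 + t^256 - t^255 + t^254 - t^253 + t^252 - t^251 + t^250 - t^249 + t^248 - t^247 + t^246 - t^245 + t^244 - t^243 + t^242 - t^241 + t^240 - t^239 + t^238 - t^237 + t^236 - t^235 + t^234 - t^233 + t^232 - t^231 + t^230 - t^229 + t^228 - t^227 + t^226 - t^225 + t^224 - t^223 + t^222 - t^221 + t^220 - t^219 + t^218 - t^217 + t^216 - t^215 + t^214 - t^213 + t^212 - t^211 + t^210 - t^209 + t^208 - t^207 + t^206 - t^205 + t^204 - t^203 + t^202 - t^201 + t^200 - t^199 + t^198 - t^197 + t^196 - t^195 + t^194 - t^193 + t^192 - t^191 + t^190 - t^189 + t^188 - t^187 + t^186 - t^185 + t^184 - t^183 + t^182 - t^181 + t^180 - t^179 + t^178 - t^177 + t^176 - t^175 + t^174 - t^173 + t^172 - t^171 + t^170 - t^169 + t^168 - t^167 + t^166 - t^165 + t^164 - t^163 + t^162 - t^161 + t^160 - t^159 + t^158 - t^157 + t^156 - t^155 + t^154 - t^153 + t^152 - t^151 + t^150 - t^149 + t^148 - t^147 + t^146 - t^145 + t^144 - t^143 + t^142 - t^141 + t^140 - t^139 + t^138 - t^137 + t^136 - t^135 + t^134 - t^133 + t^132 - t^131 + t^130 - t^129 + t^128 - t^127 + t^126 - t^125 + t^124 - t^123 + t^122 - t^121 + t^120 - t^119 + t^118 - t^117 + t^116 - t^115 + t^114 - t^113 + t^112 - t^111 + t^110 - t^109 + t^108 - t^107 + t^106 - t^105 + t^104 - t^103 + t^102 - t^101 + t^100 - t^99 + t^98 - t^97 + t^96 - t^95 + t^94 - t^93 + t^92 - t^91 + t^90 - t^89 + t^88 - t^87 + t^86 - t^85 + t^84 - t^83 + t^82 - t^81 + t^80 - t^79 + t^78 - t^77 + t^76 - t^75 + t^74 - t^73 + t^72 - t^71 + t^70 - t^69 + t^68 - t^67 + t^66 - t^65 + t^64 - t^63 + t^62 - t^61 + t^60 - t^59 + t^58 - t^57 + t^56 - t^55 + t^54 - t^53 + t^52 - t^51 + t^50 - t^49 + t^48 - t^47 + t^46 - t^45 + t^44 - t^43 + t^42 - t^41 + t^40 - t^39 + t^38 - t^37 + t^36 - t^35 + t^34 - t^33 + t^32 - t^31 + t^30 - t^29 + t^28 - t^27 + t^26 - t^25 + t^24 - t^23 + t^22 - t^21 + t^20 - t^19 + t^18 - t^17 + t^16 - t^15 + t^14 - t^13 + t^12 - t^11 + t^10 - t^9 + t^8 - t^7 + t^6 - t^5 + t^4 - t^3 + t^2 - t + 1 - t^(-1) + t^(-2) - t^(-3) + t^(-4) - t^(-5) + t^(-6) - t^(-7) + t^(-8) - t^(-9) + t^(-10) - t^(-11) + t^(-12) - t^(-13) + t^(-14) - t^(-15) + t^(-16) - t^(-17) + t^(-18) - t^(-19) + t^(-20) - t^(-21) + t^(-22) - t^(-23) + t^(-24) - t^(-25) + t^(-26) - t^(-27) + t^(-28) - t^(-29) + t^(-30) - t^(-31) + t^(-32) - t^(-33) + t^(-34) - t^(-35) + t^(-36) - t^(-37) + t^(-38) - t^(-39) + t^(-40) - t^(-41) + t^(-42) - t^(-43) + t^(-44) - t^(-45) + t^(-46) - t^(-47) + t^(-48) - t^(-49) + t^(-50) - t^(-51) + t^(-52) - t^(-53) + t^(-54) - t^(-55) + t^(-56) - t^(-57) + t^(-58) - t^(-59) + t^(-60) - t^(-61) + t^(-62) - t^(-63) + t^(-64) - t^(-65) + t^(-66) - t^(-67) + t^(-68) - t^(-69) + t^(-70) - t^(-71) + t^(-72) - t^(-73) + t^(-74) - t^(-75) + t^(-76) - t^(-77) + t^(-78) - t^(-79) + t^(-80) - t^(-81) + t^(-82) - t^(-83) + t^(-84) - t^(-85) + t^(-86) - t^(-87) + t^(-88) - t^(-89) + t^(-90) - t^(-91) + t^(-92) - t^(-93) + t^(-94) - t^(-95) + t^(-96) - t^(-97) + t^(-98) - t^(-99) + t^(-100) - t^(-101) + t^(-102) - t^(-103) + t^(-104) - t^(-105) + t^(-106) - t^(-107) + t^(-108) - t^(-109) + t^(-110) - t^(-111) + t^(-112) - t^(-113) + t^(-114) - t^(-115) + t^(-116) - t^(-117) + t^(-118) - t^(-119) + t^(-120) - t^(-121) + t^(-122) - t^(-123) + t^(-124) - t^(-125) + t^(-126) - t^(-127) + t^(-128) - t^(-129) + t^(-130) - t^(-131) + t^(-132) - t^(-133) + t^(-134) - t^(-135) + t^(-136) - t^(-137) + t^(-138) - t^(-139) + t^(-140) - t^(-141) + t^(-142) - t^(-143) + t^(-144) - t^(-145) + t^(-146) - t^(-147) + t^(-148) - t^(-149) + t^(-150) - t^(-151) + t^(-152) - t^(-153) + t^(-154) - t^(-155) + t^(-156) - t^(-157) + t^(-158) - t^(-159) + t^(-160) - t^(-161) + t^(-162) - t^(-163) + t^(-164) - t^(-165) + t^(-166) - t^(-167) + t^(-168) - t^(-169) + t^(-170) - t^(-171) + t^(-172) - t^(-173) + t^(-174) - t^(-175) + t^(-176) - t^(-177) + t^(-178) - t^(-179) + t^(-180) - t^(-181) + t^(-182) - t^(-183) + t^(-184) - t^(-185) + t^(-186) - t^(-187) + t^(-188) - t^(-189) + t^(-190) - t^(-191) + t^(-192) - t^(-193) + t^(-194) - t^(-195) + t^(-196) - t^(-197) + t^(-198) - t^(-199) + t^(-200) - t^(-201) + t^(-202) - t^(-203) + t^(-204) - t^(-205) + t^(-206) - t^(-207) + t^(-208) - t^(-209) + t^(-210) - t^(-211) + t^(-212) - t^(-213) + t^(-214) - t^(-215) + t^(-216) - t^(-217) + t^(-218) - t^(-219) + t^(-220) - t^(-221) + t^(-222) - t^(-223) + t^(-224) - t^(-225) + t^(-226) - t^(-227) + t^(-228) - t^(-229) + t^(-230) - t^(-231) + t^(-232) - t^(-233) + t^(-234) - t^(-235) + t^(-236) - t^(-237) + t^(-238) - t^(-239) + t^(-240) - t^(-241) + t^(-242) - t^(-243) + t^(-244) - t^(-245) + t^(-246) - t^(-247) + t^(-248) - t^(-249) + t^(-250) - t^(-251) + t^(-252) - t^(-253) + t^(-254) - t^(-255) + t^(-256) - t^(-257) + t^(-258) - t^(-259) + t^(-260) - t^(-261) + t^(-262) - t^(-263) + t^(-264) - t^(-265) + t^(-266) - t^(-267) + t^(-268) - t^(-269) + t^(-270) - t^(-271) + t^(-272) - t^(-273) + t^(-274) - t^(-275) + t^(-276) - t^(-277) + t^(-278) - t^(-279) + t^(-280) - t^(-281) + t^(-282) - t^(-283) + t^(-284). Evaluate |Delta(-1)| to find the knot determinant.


Step 1: The polynomial has 569 terms with alternating signs, exponents from 284 down to -284.
Step 2: Substitute t = -1. The i-th term has coefficient (-1)^i and exponent (m-i),
  so its value is (-1)^i * (-1)^(m-i) = (-1)^m = 1 for every i.
Step 3: All 569 terms equal 1, so Delta(-1) = 569 * (1) = 569
Step 4: |Delta(-1)| = 569

569


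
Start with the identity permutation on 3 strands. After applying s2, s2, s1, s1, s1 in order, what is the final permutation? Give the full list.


Starting with identity [1, 2, 3].
Apply generators in sequence:
  After s2: [1, 3, 2]
  After s2: [1, 2, 3]
  After s1: [2, 1, 3]
  After s1: [1, 2, 3]
  After s1: [2, 1, 3]
Final permutation: [2, 1, 3]

[2, 1, 3]


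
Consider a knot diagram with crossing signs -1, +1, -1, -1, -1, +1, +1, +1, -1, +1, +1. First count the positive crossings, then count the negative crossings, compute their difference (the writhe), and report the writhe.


Step 1: Count positive crossings (+1).
Positive crossings: 6
Step 2: Count negative crossings (-1).
Negative crossings: 5
Step 3: Writhe = (positive) - (negative)
w = 6 - 5 = 1
Step 4: |w| = 1, and w is positive

1


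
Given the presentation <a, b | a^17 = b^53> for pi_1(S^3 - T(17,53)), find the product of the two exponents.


The relation is a^17 = b^53.
Product of exponents = 17 * 53
= 901

901


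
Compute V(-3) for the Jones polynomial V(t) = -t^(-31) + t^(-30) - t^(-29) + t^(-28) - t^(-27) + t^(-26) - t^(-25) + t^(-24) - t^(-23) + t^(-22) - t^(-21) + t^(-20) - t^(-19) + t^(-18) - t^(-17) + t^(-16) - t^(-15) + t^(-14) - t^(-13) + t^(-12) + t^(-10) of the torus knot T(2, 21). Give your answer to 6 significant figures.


Substituting t = -3 into V(t) = -t^(-31) + t^(-30) - t^(-29) + t^(-28) - t^(-27) + t^(-26) - t^(-25) + t^(-24) - t^(-23) + t^(-22) - t^(-21) + t^(-20) - t^(-19) + t^(-18) - t^(-17) + t^(-16) - t^(-15) + t^(-14) - t^(-13) + t^(-12) + t^(-10):
  (-)t^(-31) = 1.61898e-15
  (+)t^(-30) = 4.85694e-15
  (-)t^(-29) = 1.45708e-14
  (+)t^(-28) = 4.37124e-14
  (-)t^(-27) = 1.31137e-13
  (+)t^(-26) = 3.93412e-13
  (-)t^(-25) = 1.18024e-12
  (+)t^(-24) = 3.54071e-12
  (-)t^(-23) = 1.06221e-11
  (+)t^(-22) = 3.18664e-11
  (-)t^(-21) = 9.55991e-11
  (+)t^(-20) = 2.86797e-10
  (-)t^(-19) = 8.60392e-10
  (+)t^(-18) = 2.58117e-09
  (-)t^(-17) = 7.74352e-09
  (+)t^(-16) = 2.32306e-08
  (-)t^(-15) = 6.96917e-08
  (+)t^(-14) = 2.09075e-07
  (-)t^(-13) = 6.27225e-07
  (+)t^(-12) = 1.88168e-06
  (+)t^(-10) = 1.69351e-05
Sum = (1.61898e-15) + (4.85694e-15) + (1.45708e-14) + (4.37124e-14) + (1.31137e-13) + (3.93412e-13) + (1.18024e-12) + (3.54071e-12) + (1.06221e-11) + (3.18664e-11) + (9.55991e-11) + (2.86797e-10) + (8.60392e-10) + (2.58117e-09) + (7.74352e-09) + (2.32306e-08) + (6.96917e-08) + (2.09075e-07) + (6.27225e-07) + (1.88168e-06) + (1.69351e-05)
= 1.975760244e-05
Rounded to 6 significant figures: 1.97576e-05

1.97576e-05


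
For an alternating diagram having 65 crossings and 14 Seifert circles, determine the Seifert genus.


For alternating knots, g = (c - s + 1)/2.
= (65 - 14 + 1)/2
= 52/2 = 26

26


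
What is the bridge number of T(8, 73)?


The bridge number of T(p,q) is min(p,q).
min(8, 73) = 8

8


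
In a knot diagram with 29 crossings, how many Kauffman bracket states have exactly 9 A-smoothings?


We choose which 9 of 29 crossings get A-smoothings.
C(29, 9) = 29! / (9! * 20!)
= 10015005

10015005


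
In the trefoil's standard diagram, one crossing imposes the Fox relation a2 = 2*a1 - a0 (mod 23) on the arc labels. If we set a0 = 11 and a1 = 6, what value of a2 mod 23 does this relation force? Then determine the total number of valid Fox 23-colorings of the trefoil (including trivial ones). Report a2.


Step 1: Apply the given crossing relation 2*a1 - a0 - a2 = 0 (mod 23).
  a2 = 2*a1 - a0 mod 23
  a2 = 2*6 - 11 mod 23
  a2 = 12 - 11 mod 23
  a2 = 1 mod 23 = 1
Step 2: The trefoil has determinant 3.
  Number of Fox p-colorings (p prime) is p^2 if p = 3, else p.
  Since 23 does not divide 3, only trivial (constant) colorings exist.
  (So the trial a0 = 11, a1 = 6 with a0 != a1 does NOT extend to a valid coloring of the whole trefoil: the other two crossing relations require 3*(a1 - a0) = 0 (mod 23), which fails.)
  Total colorings = 23
Step 3: a2 = 1, total Fox 23-colorings = 23

1


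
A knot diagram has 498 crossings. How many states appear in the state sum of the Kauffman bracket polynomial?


Each crossing contributes 2 choices (A-smoothing or B-smoothing).
Total states = 2^498 = 818347651974035467503297424206899788054160511510766197370822842024033449101168638720817523081476039287721671031890017752304314136471348263332131897344

818347651974035467503297424206899788054160511510766197370822842024033449101168638720817523081476039287721671031890017752304314136471348263332131897344


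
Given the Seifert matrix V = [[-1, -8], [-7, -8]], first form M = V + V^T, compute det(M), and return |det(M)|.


Step 1: Form V + V^T where V = [[-1, -8], [-7, -8]]
  V^T = [[-1, -7], [-8, -8]]
  V + V^T = [[-2, -15], [-15, -16]]
Step 2: det(V + V^T) = (-2)*(-16) - (-15)*(-15)
  = 32 - 225 = -193
Step 3: Knot determinant = |det(V + V^T)| = |-193| = 193

193


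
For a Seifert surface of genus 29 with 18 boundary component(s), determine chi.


chi = 2 - 2g - b
= 2 - 2*29 - 18
= 2 - 58 - 18 = -74

-74


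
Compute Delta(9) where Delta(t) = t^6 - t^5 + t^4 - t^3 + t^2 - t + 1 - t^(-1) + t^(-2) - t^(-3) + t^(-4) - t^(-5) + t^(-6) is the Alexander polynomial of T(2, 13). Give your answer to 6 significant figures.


Substituting t = 9 into Delta(t) = t^6 - t^5 + t^4 - t^3 + t^2 - t + 1 - t^(-1) + t^(-2) - t^(-3) + t^(-4) - t^(-5) + t^(-6):
Term values: (531441) + (-59049) + (6561) + (-729) + (81) + (-9) + (1) + (-0.111111) + (0.0123457) + (-0.00137174) + (0.000152416) + (-1.69351e-05) + (1.88168e-06)
Sum = 478296.9
Rounded to 6 significant figures: 478297

478297


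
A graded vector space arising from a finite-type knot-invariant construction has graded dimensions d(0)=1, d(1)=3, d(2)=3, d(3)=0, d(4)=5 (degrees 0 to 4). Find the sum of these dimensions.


Total dimension = d(0) + d(1) + ... + d(4)
= 1 + 3 + 3 + 0 + 5
= 12

12


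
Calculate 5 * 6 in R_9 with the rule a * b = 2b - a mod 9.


5 * 6 = 2*6 - 5 mod 9
= 12 - 5 mod 9
= 7 mod 9 = 7

7


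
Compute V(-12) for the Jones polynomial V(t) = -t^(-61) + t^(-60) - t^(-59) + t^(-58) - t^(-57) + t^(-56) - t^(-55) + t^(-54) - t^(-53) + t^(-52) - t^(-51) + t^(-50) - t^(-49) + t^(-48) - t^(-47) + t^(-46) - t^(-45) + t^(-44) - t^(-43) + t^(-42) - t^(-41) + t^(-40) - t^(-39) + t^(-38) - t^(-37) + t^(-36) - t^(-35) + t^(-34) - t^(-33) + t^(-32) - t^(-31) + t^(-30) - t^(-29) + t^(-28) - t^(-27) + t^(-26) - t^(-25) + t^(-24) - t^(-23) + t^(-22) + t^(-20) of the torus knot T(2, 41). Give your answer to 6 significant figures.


Substituting t = -12 into V(t) = -t^(-61) + t^(-60) - t^(-59) + t^(-58) - t^(-57) + t^(-56) - t^(-55) + t^(-54) - t^(-53) + t^(-52) - t^(-51) + t^(-50) - t^(-49) + t^(-48) - t^(-47) + t^(-46) - t^(-45) + t^(-44) - t^(-43) + t^(-42) - t^(-41) + t^(-40) - t^(-39) + t^(-38) - t^(-37) + t^(-36) - t^(-35) + t^(-34) - t^(-33) + t^(-32) - t^(-31) + t^(-30) - t^(-29) + t^(-28) - t^(-27) + t^(-26) - t^(-25) + t^(-24) - t^(-23) + t^(-22) + t^(-20):
  (-)t^(-61) = 1.47892e-66
  (+)t^(-60) = 1.7747e-65
  (-)t^(-59) = 2.12964e-64
  (+)t^(-58) = 2.55557e-63
  (-)t^(-57) = 3.06668e-62
  (+)t^(-56) = 3.68002e-61
  (-)t^(-55) = 4.41602e-60
  (+)t^(-54) = 5.29923e-59
  (-)t^(-53) = 6.35908e-58
  (+)t^(-52) = 7.63089e-57
  (-)t^(-51) = 9.15707e-56
  (+)t^(-50) = 1.09885e-54
  (-)t^(-49) = 1.31862e-53
  (+)t^(-48) = 1.58234e-52
  (-)t^(-47) = 1.89881e-51
  (+)t^(-46) = 2.27857e-50
  (-)t^(-45) = 2.73429e-49
  (+)t^(-44) = 3.28114e-48
  (-)t^(-43) = 3.93737e-47
  (+)t^(-42) = 4.72485e-46
  (-)t^(-41) = 5.66982e-45
  (+)t^(-40) = 6.80378e-44
  (-)t^(-39) = 8.16453e-43
  (+)t^(-38) = 9.79744e-42
  (-)t^(-37) = 1.17569e-40
  (+)t^(-36) = 1.41083e-39
  (-)t^(-35) = 1.693e-38
  (+)t^(-34) = 2.0316e-37
  (-)t^(-33) = 2.43792e-36
  (+)t^(-32) = 2.9255e-35
  (-)t^(-31) = 3.5106e-34
  (+)t^(-30) = 4.21272e-33
  (-)t^(-29) = 5.05526e-32
  (+)t^(-28) = 6.06632e-31
  (-)t^(-27) = 7.27958e-30
  (+)t^(-26) = 8.7355e-29
  (-)t^(-25) = 1.04826e-27
  (+)t^(-24) = 1.25791e-26
  (-)t^(-23) = 1.50949e-25
  (+)t^(-22) = 1.81139e-24
  (+)t^(-20) = 2.60841e-22
Sum = (1.47892e-66) + (1.7747e-65) + (2.12964e-64) + (2.55557e-63) + (3.06668e-62) + (3.68002e-61) + (4.41602e-60) + (5.29923e-59) + (6.35908e-58) + (7.63089e-57) + (9.15707e-56) + (1.09885e-54) + (1.31862e-53) + (1.58234e-52) + (1.89881e-51) + (2.27857e-50) + (2.73429e-49) + (3.28114e-48) + (3.93737e-47) + (4.72485e-46) + (5.66982e-45) + (6.80378e-44) + (8.16453e-43) + (9.79744e-42) + (1.17569e-40) + (1.41083e-39) + (1.693e-38) + (2.0316e-37) + (2.43792e-36) + (2.9255e-35) + (3.5106e-34) + (4.21272e-33) + (5.05526e-32) + (6.06632e-31) + (7.27958e-30) + (8.7355e-29) + (1.04826e-27) + (1.25791e-26) + (1.50949e-25) + (1.81139e-24) + (2.60841e-22)
= 2.628165977e-22
Rounded to 6 significant figures: 2.62817e-22

2.62817e-22


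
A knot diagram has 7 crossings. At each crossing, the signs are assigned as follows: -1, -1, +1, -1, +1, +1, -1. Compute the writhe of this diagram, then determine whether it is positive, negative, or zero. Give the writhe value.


Step 1: Count positive crossings (+1).
Positive crossings: 3
Step 2: Count negative crossings (-1).
Negative crossings: 4
Step 3: Writhe = (positive) - (negative)
w = 3 - 4 = -1
Step 4: |w| = 1, and w is negative

-1


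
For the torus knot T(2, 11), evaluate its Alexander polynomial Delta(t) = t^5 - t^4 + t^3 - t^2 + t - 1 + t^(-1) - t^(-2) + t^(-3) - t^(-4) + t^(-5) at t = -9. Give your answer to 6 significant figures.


Substituting t = -9 into Delta(t) = t^5 - t^4 + t^3 - t^2 + t - 1 + t^(-1) - t^(-2) + t^(-3) - t^(-4) + t^(-5):
Term values: (-59049) + (-6561) + (-729) + (-81) + (-9) + (-1) + (-0.111111) + (-0.0123457) + (-0.00137174) + (-0.000152416) + (-1.69351e-05)
Sum = -66430.125
Rounded to 6 significant figures: -66430.1

-66430.1


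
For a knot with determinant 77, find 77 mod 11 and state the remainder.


Step 1: A knot is p-colorable if and only if p divides its determinant.
Step 2: Compute 77 mod 11.
77 = 7 * 11 + 0
Step 3: 77 mod 11 = 0
Step 4: The knot is 11-colorable: yes

0


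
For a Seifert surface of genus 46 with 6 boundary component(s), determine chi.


chi = 2 - 2g - b
= 2 - 2*46 - 6
= 2 - 92 - 6 = -96

-96


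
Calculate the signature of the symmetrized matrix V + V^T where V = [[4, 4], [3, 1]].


Step 1: V + V^T = [[8, 7], [7, 2]]
Step 2: trace = 10, det = -33
Step 3: Discriminant = 10^2 - 4*(-33) = 232
Step 4: Eigenvalues: 12.6158, -2.61577
Step 5: Signature = (# positive eigenvalues) - (# negative eigenvalues) = 0

0


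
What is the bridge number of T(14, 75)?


The bridge number of T(p,q) is min(p,q).
min(14, 75) = 14

14


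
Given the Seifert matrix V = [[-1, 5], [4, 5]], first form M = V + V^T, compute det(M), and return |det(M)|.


Step 1: Form V + V^T where V = [[-1, 5], [4, 5]]
  V^T = [[-1, 4], [5, 5]]
  V + V^T = [[-2, 9], [9, 10]]
Step 2: det(V + V^T) = (-2)*10 - 9*9
  = -20 - 81 = -101
Step 3: Knot determinant = |det(V + V^T)| = |-101| = 101

101


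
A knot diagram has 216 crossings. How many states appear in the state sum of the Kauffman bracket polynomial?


Each crossing contributes 2 choices (A-smoothing or B-smoothing).
Total states = 2^216 = 105312291668557186697918027683670432318895095400549111254310977536

105312291668557186697918027683670432318895095400549111254310977536


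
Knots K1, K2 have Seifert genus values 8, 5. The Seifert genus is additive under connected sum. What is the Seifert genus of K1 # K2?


The Seifert genus is additive under connected sum.
Seifert genus(K1 # K2) = (8) + (5)
= 13

13


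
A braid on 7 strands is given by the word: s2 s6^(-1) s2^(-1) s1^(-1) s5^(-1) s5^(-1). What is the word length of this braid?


The word length counts the number of generators (including inverses).
Listing each generator: s2, s6^(-1), s2^(-1), s1^(-1), s5^(-1), s5^(-1)
There are 6 generators in this braid word.

6


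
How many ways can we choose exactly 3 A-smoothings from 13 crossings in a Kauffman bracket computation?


We choose which 3 of 13 crossings get A-smoothings.
C(13, 3) = 13! / (3! * 10!)
= 286

286


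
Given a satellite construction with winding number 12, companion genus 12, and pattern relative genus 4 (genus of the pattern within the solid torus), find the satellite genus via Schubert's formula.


Schubert: g(satellite) = g_rel(pattern) + |winding| * g(companion),
where g_rel(pattern) is the genus of the pattern relative to the solid torus.
= 4 + 12 * 12
= 4 + 144 = 148

148


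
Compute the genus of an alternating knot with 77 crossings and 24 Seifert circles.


For alternating knots, g = (c - s + 1)/2.
= (77 - 24 + 1)/2
= 54/2 = 27

27


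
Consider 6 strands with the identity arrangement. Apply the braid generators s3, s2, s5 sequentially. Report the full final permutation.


Starting with identity [1, 2, 3, 4, 5, 6].
Apply generators in sequence:
  After s3: [1, 2, 4, 3, 5, 6]
  After s2: [1, 4, 2, 3, 5, 6]
  After s5: [1, 4, 2, 3, 6, 5]
Final permutation: [1, 4, 2, 3, 6, 5]

[1, 4, 2, 3, 6, 5]


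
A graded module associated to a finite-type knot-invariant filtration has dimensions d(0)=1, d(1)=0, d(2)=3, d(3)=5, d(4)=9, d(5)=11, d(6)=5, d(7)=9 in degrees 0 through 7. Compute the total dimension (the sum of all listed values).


Total dimension = d(0) + d(1) + ... + d(7)
= 1 + 0 + 3 + 5 + 9 + 11 + 5 + 9
= 43

43


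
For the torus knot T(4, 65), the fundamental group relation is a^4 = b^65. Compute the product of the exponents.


The relation is a^4 = b^65.
Product of exponents = 4 * 65
= 260

260


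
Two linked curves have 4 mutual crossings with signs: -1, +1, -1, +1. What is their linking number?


Step 1: Count positive crossings: 2
Step 2: Count negative crossings: 2
Step 3: Sum of signs = 2 - 2 = 0
Step 4: Linking number = sum/2 = 0/2 = 0

0


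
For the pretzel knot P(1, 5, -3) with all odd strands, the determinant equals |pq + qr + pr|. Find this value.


Step 1: Compute pq + qr + pr.
pq = 1*5 = 5
qr = 5*(-3) = -15
pr = 1*(-3) = -3
pq + qr + pr = 5 + (-15) + (-3) = -13
Step 2: Take absolute value.
det(P(1,5,-3)) = |-13| = 13

13


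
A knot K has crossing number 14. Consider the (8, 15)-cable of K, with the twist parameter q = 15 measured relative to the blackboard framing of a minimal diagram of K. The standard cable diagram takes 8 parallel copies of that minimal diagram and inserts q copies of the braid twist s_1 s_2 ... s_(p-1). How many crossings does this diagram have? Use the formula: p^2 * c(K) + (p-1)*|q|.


Step 1: Each of the c(K) crossings of the companion diagram becomes p*p = p^2 crossings among the p parallel strands, and each of the |q| twists s_1 s_2 ... s_(p-1) adds (p-1) crossings.
  Crossings = p^2 * c(K) + (p-1)*|q|
Step 2: = 8^2 * 14 + (8-1)*15
Step 3: = 64*14 + 7*15
Step 4: = 896 + 105 = 1001

1001


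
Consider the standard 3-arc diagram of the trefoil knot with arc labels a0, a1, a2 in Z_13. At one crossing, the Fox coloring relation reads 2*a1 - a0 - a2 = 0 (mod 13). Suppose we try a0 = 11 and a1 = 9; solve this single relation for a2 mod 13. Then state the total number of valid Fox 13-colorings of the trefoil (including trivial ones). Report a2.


Step 1: Apply the given crossing relation 2*a1 - a0 - a2 = 0 (mod 13).
  a2 = 2*a1 - a0 mod 13
  a2 = 2*9 - 11 mod 13
  a2 = 18 - 11 mod 13
  a2 = 7 mod 13 = 7
Step 2: The trefoil has determinant 3.
  Number of Fox p-colorings (p prime) is p^2 if p = 3, else p.
  Since 13 does not divide 3, only trivial (constant) colorings exist.
  (So the trial a0 = 11, a1 = 9 with a0 != a1 does NOT extend to a valid coloring of the whole trefoil: the other two crossing relations require 3*(a1 - a0) = 0 (mod 13), which fails.)
  Total colorings = 13
Step 3: a2 = 7, total Fox 13-colorings = 13

7


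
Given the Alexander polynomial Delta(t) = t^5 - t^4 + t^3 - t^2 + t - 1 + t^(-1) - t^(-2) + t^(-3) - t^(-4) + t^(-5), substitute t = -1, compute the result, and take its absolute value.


Step 1: The polynomial has 11 terms with alternating signs, exponents from 5 down to -5.
Step 2: Substitute t = -1. The i-th term has coefficient (-1)^i and exponent (m-i),
  so its value is (-1)^i * (-1)^(m-i) = (-1)^m = -1 for every i.
Step 3: All 11 terms equal -1, so Delta(-1) = 11 * (-1) = -11
Step 4: |Delta(-1)| = 11

11


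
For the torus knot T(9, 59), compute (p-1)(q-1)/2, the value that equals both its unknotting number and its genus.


For a torus knot T(p,q), both the unknotting number and genus equal (p-1)(q-1)/2.
= (9-1)(59-1)/2
= 8*58/2
= 464/2 = 232

232


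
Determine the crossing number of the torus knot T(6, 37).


For a torus knot T(p, q) with gcd(p,q)=1,
the crossing number is min(p*(q-1), q*(p-1)).
p*(q-1) = 6*36 = 216
q*(p-1) = 37*5 = 185
min(216, 185) = 185

185


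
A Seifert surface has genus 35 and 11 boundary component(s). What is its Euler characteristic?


chi = 2 - 2g - b
= 2 - 2*35 - 11
= 2 - 70 - 11 = -79

-79


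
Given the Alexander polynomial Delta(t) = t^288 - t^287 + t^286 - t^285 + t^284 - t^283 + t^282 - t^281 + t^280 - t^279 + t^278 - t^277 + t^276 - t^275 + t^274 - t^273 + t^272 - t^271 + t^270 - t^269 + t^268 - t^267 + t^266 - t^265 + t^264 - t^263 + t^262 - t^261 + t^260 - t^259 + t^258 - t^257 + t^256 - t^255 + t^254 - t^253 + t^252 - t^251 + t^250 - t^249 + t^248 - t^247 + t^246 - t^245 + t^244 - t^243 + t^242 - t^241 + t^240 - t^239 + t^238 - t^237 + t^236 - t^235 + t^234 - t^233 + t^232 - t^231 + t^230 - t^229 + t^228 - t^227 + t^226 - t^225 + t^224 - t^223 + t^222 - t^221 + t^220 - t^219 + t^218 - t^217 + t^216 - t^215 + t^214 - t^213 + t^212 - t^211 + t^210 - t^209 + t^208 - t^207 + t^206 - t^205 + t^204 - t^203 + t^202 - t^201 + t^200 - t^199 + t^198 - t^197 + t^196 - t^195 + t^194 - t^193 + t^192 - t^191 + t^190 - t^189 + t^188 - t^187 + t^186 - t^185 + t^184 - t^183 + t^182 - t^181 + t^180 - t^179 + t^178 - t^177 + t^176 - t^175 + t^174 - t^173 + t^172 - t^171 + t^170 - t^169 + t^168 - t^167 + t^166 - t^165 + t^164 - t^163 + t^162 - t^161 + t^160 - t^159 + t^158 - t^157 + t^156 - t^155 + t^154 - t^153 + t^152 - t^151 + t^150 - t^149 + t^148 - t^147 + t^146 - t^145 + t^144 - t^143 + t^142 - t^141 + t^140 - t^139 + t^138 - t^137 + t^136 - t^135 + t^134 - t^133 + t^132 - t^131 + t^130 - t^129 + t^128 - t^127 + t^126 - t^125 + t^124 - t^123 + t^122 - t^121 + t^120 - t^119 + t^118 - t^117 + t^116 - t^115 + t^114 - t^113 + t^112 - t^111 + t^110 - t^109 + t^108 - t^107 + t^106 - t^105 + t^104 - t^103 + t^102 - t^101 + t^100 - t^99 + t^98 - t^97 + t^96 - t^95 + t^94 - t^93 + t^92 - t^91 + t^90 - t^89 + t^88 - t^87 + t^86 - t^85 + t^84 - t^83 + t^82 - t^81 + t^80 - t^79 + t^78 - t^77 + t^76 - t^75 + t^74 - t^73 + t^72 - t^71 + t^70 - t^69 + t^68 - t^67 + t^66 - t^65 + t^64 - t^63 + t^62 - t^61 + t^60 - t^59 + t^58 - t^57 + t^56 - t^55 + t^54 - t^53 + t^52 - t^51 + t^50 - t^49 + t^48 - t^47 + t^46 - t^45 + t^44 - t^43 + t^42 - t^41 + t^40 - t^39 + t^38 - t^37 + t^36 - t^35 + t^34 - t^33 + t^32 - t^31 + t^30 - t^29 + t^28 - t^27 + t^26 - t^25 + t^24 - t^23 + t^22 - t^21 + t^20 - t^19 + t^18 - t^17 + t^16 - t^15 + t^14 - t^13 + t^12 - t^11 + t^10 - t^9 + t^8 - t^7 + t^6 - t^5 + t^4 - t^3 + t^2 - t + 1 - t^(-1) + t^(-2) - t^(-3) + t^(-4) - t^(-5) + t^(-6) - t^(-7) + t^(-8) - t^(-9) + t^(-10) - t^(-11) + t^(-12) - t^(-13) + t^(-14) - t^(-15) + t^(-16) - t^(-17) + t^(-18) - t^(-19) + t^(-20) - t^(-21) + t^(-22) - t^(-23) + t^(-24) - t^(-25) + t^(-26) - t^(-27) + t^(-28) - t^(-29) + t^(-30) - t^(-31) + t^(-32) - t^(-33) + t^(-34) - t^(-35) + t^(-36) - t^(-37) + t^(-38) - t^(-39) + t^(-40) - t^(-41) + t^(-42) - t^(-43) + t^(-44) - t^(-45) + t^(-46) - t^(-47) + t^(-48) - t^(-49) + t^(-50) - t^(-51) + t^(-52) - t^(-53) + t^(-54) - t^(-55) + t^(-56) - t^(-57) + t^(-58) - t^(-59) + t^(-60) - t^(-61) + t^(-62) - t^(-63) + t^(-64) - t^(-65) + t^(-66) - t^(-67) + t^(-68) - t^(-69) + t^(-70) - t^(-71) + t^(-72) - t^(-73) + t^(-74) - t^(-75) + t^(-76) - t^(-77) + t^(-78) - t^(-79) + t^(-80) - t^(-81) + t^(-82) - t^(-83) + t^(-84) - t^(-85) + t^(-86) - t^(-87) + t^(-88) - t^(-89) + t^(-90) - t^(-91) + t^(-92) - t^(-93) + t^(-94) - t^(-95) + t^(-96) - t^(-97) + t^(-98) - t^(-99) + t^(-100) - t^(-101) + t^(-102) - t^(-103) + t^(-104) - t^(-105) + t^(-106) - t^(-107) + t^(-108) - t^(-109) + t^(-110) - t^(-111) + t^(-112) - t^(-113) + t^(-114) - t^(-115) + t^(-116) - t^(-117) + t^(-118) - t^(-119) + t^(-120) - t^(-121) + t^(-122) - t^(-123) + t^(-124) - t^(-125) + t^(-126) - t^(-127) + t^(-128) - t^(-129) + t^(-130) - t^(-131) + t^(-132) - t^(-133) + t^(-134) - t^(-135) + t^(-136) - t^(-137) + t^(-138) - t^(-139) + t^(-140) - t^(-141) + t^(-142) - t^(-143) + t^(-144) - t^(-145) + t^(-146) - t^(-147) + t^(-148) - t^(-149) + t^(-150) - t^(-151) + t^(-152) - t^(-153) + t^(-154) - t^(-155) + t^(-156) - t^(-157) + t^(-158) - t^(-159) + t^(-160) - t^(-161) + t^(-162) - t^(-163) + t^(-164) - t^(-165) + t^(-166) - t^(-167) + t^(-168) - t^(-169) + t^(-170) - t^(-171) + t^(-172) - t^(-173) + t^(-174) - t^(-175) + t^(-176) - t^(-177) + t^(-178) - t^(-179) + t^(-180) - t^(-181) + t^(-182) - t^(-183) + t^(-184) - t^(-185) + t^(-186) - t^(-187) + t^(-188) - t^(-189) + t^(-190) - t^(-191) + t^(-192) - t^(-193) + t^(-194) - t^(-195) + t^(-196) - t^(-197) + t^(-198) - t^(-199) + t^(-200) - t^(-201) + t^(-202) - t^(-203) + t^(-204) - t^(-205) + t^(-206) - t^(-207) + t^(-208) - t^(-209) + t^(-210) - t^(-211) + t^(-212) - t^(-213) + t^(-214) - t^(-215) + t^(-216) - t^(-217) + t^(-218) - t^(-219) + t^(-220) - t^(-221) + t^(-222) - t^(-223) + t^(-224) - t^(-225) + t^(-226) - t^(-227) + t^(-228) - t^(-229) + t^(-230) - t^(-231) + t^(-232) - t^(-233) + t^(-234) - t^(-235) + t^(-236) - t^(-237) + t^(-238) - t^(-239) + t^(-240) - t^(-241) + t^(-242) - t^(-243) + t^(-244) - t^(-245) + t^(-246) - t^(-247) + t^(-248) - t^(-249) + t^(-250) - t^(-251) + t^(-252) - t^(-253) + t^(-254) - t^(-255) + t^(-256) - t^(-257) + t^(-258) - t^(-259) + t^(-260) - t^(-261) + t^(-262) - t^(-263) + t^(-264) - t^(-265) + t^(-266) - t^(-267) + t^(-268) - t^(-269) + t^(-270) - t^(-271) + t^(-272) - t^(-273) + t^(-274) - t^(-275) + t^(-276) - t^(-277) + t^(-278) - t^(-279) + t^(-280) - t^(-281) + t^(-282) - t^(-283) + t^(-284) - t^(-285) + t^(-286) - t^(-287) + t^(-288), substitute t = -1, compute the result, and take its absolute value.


Step 1: The polynomial has 577 terms with alternating signs, exponents from 288 down to -288.
Step 2: Substitute t = -1. The i-th term has coefficient (-1)^i and exponent (m-i),
  so its value is (-1)^i * (-1)^(m-i) = (-1)^m = 1 for every i.
Step 3: All 577 terms equal 1, so Delta(-1) = 577 * (1) = 577
Step 4: |Delta(-1)| = 577

577


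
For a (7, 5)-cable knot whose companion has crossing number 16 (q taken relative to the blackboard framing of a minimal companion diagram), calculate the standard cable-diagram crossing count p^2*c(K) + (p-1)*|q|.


Step 1: Each of the c(K) crossings of the companion diagram becomes p*p = p^2 crossings among the p parallel strands, and each of the |q| twists s_1 s_2 ... s_(p-1) adds (p-1) crossings.
  Crossings = p^2 * c(K) + (p-1)*|q|
Step 2: = 7^2 * 16 + (7-1)*5
Step 3: = 49*16 + 6*5
Step 4: = 784 + 30 = 814

814


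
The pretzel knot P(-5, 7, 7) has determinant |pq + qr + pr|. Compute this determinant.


Step 1: Compute pq + qr + pr.
pq = (-5)*7 = -35
qr = 7*7 = 49
pr = (-5)*7 = -35
pq + qr + pr = -35 + 49 + (-35) = -21
Step 2: Take absolute value.
det(P(-5,7,7)) = |-21| = 21

21


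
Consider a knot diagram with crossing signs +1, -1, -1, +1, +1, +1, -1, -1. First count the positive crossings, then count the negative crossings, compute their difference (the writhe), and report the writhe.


Step 1: Count positive crossings (+1).
Positive crossings: 4
Step 2: Count negative crossings (-1).
Negative crossings: 4
Step 3: Writhe = (positive) - (negative)
w = 4 - 4 = 0
Step 4: |w| = 0, and w is zero

0


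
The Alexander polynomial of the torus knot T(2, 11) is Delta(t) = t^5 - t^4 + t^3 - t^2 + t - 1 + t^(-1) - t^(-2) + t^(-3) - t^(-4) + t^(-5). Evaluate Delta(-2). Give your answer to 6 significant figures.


Substituting t = -2 into Delta(t) = t^5 - t^4 + t^3 - t^2 + t - 1 + t^(-1) - t^(-2) + t^(-3) - t^(-4) + t^(-5):
Term values: (-32) + (-16) + (-8) + (-4) + (-2) + (-1) + (-0.5) + (-0.25) + (-0.125) + (-0.0625) + (-0.03125)
Sum = -63.96875
Rounded to 6 significant figures: -63.9688

-63.9688


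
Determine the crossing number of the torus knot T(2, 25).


For a torus knot T(p, q) with gcd(p,q)=1,
the crossing number is min(p*(q-1), q*(p-1)).
p*(q-1) = 2*24 = 48
q*(p-1) = 25*1 = 25
min(48, 25) = 25

25


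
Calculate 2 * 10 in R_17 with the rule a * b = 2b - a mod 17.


2 * 10 = 2*10 - 2 mod 17
= 20 - 2 mod 17
= 18 mod 17 = 1

1


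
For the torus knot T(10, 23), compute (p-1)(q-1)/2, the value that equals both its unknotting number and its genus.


For a torus knot T(p,q), both the unknotting number and genus equal (p-1)(q-1)/2.
= (10-1)(23-1)/2
= 9*22/2
= 198/2 = 99

99


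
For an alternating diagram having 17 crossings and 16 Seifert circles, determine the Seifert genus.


For alternating knots, g = (c - s + 1)/2.
= (17 - 16 + 1)/2
= 2/2 = 1

1


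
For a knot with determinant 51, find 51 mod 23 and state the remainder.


Step 1: A knot is p-colorable if and only if p divides its determinant.
Step 2: Compute 51 mod 23.
51 = 2 * 23 + 5
Step 3: 51 mod 23 = 5
Step 4: The knot is 23-colorable: no

5
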